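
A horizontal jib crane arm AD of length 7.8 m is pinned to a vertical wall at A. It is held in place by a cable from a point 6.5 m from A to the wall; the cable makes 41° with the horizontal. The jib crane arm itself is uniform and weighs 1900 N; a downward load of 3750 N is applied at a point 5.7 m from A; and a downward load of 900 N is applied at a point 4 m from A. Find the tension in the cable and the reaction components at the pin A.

ΣM about A: T·sin41°·6.5 − 1900·3.9 − 3750·5.7 − 900·4 = 0 → T = 32385/(6.5·0.656059) = 7594.3 ≈ 7594 N.
ΣF_x = 0: A_x − T·cos41° = 0 → A_x = 7594.3 × 0.75471 = 5731 N.
ΣF_y = 0: A_y + T·sin41° − 1900 − 3750 − 900 = 0 → A_y = 6550 − 7594.3 × 0.656059 = 1568 N.

T = 7594 N, A_x = 5731 N, A_y = 1568 N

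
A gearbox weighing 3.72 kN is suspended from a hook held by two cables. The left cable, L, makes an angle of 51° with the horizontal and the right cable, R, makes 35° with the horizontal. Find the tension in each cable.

ΣF_x = 0: −T_L·cos51° + T_R·cos35° = 0 → T_R = 0.768258·T_L.
ΣF_y = 0: T_L·sin51° + T_R·sin35° = 3.72.
Substitute: T_L·(0.777146 + 0.768258·0.573576) = 3.72 → T_L = 3.05469 ≈ 3.055 kN.
Then T_R = 0.768258 × 3.05469 = 2.347 kN.

T_L = 3.055 kN, T_R = 2.347 kN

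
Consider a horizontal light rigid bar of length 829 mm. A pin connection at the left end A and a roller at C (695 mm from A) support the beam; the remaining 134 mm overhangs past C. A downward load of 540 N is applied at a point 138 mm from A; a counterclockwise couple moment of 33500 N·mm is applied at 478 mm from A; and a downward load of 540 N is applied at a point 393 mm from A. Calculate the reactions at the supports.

A_x = 0, A_y = 715.6 N, C_y = 364.4 N

ΣM about A: C_y·695 − 540·138 + 33500 − 540·393 = 0 → C_y = 253240/695 = 364.374 ≈ 364.4 N.
ΣF_y = 0: A_y + 364.374 − 540 − 540 = 0 → A_y = 715.6 N.
ΣF_x = 0: no horizontal applied forces, so A_x = 0.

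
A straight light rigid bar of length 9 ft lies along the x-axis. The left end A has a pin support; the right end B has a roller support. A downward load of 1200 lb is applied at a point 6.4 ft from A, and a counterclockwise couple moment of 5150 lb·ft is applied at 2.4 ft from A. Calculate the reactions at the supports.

Moments about A: B_y·9 − 1200·6.4 + 5150 = 0 → B_y = 2530/9 = 281.111 ≈ 281.1 lb.
ΣF_y = 0: A_y + 281.111 − 1200 = 0 → A_y = 918.9 lb.
ΣF_x = 0: no horizontal applied forces, so A_x = 0.

A_x = 0, A_y = 918.9 lb, B_y = 281.1 lb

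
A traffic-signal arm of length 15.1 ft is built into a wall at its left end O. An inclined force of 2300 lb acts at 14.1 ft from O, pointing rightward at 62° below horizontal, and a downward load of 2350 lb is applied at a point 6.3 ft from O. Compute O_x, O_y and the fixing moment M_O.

O_x = -1080 lb, O_y = 4381 lb, M_O = 43440 lb·ft

ΣF_x = 0: O_x + 2300·cos62° = 0 → O_x = -1080 lb.
ΣF_y = 0: O_y − 2300·sin62° − 2350 = 0 → O_y = 4381 lb.
ΣM about O: M_O − 2300·sin62°·14.1 − 2350·6.3 = 0 → M_O = 43440 lb·ft.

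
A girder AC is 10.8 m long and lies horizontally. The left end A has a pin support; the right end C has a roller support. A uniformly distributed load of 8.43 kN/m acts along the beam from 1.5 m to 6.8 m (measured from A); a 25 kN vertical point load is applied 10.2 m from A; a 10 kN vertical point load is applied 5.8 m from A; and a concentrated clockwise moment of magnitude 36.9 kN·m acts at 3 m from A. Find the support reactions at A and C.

A_x = 0, A_y = 30.11 kN, C_y = 49.57 kN

Resultant of the distributed load: 8.43 × 5.3 = 44.679 kN at 4.15 m from A.
ΣM about A: C_y·10.8 − (8.43·5.3)·4.15 − 25·10.2 − 10·5.8 − 36.9 = 0 → C_y = 535.31785/10.8 = 49.5665 ≈ 49.57 kN.
ΣF_y = 0: A_y + 49.5665 − 8.43·5.3 − 25 − 10 = 0 → A_y = 30.11 kN.
ΣF_x = 0: no horizontal applied forces, so A_x = 0.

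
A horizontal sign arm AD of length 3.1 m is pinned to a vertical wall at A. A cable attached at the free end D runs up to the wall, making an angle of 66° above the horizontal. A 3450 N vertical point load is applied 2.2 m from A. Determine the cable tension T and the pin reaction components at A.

T = 2680 N, A_x = 1090 N, A_y = 1002 N

ΣM about A: T·sin66°·3.1 − 3450·2.2 = 0 → T = 7590/(3.1·0.913545) = 2680.09 ≈ 2680 N.
ΣF_x = 0: A_x − T·cos66° = 0 → A_x = 2680.09 × 0.406737 = 1090 N.
ΣF_y = 0: A_y + T·sin66° − 3450 = 0 → A_y = 3450 − 2680.09 × 0.913545 = 1002 N.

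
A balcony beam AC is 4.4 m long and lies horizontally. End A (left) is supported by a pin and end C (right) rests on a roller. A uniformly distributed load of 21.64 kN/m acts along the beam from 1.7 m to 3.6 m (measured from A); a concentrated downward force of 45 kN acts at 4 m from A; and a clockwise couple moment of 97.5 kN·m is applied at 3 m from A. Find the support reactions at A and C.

Resultant of the distributed load: 21.64 × 1.9 = 41.116 kN at 2.65 m from A.
Taking moments about A: C_y·4.4 − (21.64·1.9)·2.65 − 45·4 − 97.5 = 0 → C_y = 386.4574/4.4 = 87.8312 ≈ 87.83 kN.
ΣF_y = 0: A_y + 87.8312 − 21.64·1.9 − 45 = 0 → A_y = -1.715 kN.
ΣF_x = 0: no horizontal applied forces, so A_x = 0.

A_x = 0, A_y = -1.715 kN, C_y = 87.83 kN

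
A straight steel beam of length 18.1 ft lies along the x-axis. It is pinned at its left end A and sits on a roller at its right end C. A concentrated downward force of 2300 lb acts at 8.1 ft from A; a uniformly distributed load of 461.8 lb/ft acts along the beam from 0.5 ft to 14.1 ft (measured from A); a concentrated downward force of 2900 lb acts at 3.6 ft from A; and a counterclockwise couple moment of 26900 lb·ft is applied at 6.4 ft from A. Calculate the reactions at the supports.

A_x = 0, A_y = 8828 lb, C_y = 2653 lb

Resultant of the distributed load: 461.8 × 13.6 = 6280.48 lb at 7.3 ft from A.
Taking moments about A: C_y·18.1 − 2300·8.1 − (461.8·13.6)·7.3 − 2900·3.6 + 26900 = 0 → C_y = 48017.504/18.1 = 2652.9 ≈ 2653 lb.
ΣF_y = 0: A_y + 2652.9 − 2300 − 461.8·13.6 − 2900 = 0 → A_y = 8828 lb.
ΣF_x = 0: no horizontal applied forces, so A_x = 0.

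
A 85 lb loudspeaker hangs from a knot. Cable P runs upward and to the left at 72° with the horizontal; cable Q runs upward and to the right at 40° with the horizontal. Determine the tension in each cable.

T_P = 70.23 lb, T_Q = 28.33 lb

ΣF_x = 0: −T_P·cos72° + T_Q·cos40° = 0 → T_Q = 0.403393·T_P.
ΣF_y = 0: T_P·sin72° + T_Q·sin40° = 85.
Substitute: T_P·(0.951057 + 0.403393·0.642788) = 85 → T_P = 70.2274 ≈ 70.23 lb.
Then T_Q = 0.403393 × 70.2274 = 28.33 lb.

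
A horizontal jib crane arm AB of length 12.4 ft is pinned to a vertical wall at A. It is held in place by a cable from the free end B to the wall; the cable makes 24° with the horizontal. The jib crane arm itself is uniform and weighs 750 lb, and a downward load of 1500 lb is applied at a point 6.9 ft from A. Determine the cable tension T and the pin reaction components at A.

T = 2974 lb, A_x = 2717 lb, A_y = 1040 lb

ΣM about A: T·sin24°·12.4 − 750·6.2 − 1500·6.9 = 0 → T = 15000/(12.4·0.406737) = 2974.1 ≈ 2974 lb.
ΣF_x = 0: A_x − T·cos24° = 0 → A_x = 2974.1 × 0.913545 = 2717 lb.
ΣF_y = 0: A_y + T·sin24° − 750 − 1500 = 0 → A_y = 2250 − 2974.1 × 0.406737 = 1040 lb.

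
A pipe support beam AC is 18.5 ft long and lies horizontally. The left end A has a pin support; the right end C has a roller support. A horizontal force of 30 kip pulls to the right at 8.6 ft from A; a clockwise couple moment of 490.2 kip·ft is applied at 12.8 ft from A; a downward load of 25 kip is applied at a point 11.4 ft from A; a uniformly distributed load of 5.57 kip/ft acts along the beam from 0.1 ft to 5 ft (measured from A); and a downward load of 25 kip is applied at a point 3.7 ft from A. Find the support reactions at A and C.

Resultant of the distributed load: 5.57 × 4.9 = 27.293 kip at 2.55 ft from A.
Taking moments about A: C_y·18.5 − 490.2 − 25·11.4 − (5.57·4.9)·2.55 − 25·3.7 = 0 → C_y = 937.29715/18.5 = 50.6647 ≈ 50.66 kip.
ΣF_y = 0: A_y + 50.6647 − 25 − 5.57·4.9 − 25 = 0 → A_y = 26.63 kip.
ΣF_x = 0: A_x + 30 = 0 → A_x = -30.00 kip.

A_x = -30.00 kip, A_y = 26.63 kip, C_y = 50.66 kip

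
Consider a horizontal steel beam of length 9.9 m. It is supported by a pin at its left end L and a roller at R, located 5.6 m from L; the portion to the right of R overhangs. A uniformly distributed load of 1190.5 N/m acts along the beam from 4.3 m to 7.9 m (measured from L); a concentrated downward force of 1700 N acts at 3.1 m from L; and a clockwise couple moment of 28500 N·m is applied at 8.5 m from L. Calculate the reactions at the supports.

L_x = 0, L_y = -4713 N, R_y = 10700 N

Resultant of the distributed load: 1190.5 × 3.6 = 4285.8 N at 6.1 m from L.
ΣM about L: R_y·5.6 − (1190.5·3.6)·6.1 − 1700·3.1 − 28500 = 0 → R_y = 59913.38/5.6 = 10698.8 ≈ 10700 N.
ΣF_y = 0: L_y + 10698.8 − 1190.5·3.6 − 1700 = 0 → L_y = -4713 N.
ΣF_x = 0: no horizontal applied forces, so L_x = 0.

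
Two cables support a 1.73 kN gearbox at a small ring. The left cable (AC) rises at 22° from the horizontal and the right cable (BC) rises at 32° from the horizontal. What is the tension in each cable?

ΣF_x = 0: −T_AC·cos22° + T_BC·cos32° = 0 → T_BC = 1.09332·T_AC.
ΣF_y = 0: T_AC·sin22° + T_BC·sin32° = 1.73.
Substitute: T_AC·(0.374607 + 1.09332·0.529919) = 1.73 → T_AC = 1.81346 ≈ 1.813 kN.
Then T_BC = 1.09332 × 1.81346 = 1.983 kN.

T_AC = 1.813 kN, T_BC = 1.983 kN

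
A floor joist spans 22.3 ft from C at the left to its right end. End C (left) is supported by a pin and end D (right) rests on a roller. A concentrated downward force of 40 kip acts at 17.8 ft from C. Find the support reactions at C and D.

C_x = 0, C_y = 8.072 kip, D_y = 31.93 kip

Moments about C: D_y·22.3 − 40·17.8 = 0 → D_y = 712/22.3 = 31.9283 ≈ 31.93 kip.
ΣF_y = 0: C_y + 31.9283 − 40 = 0 → C_y = 8.072 kip.
ΣF_x = 0: no horizontal applied forces, so C_x = 0.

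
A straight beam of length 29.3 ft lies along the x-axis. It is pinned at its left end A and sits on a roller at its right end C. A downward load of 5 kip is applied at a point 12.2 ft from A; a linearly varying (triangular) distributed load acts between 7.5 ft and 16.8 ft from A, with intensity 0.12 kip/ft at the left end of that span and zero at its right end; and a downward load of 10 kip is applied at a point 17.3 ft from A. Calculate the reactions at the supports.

A_x = 0, A_y = 7.370 kip, C_y = 8.188 kip

Resultant of the triangular load: ½ × 0.12 × 9.3 = 0.558 kip, acting at 10.6 ft from A (one-third of the span from the peak).
Moments about A: C_y·29.3 − 5·12.2 − (½·0.12·9.3)·10.6 − 10·17.3 = 0 → C_y = 239.9148/29.3 = 8.18822 ≈ 8.188 kip.
ΣF_y = 0: A_y + 8.18822 − 5 − ½·0.12·9.3 − 10 = 0 → A_y = 7.370 kip.
ΣF_x = 0: no horizontal applied forces, so A_x = 0.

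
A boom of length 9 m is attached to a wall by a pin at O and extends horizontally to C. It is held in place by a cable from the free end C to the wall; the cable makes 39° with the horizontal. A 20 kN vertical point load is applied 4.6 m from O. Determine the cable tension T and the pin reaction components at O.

T = 16.24 kN, O_x = 12.62 kN, O_y = 9.778 kN

ΣM about O: T·sin39°·9 − 20·4.6 = 0 → T = 92/(9·0.62932) = 16.2433 ≈ 16.24 kN.
ΣF_x = 0: O_x − T·cos39° = 0 → O_x = 16.2433 × 0.777146 = 12.62 kN.
ΣF_y = 0: O_y + T·sin39° − 20 = 0 → O_y = 20 − 16.2433 × 0.62932 = 9.778 kN.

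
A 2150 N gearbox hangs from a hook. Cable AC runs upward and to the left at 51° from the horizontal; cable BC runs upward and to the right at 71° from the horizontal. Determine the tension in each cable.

T_AC = 825.4 N, T_BC = 1595 N

ΣF_x = 0: −T_AC·cos51° + T_BC·cos71° = 0 → T_BC = 1.93299·T_AC.
ΣF_y = 0: T_AC·sin51° + T_BC·sin71° = 2150.
Substitute: T_AC·(0.777146 + 1.93299·0.945519) = 2150 → T_AC = 825.391 ≈ 825.4 N.
Then T_BC = 1.93299 × 825.391 = 1595 N.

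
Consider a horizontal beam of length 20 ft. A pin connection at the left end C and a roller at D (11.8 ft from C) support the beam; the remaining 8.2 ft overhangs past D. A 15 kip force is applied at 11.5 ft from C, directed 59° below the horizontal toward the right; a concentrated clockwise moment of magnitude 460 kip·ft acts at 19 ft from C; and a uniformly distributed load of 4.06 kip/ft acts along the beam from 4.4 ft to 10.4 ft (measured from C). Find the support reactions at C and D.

Resultant of the distributed load: 4.06 × 6 = 24.36 kip at 7.4 ft from C.
Moments about C: D_y·11.8 − 15·sin59°·11.5 − 460 − (4.06·6)·7.4 = 0 → D_y = 788.125/11.8 = 66.7903 ≈ 66.79 kip.
ΣF_y = 0: C_y + 66.7903 − 15·sin59° − 4.06·6 = 0 → C_y = -29.57 kip.
ΣF_x = 0: C_x + 15·cos59° = 0 → C_x = -7.726 kip.

C_x = -7.726 kip, C_y = -29.57 kip, D_y = 66.79 kip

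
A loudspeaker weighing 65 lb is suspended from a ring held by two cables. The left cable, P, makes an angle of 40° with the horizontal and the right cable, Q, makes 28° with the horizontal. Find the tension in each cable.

T_P = 61.90 lb, T_Q = 53.70 lb

ΣF_x = 0: −T_P·cos40° + T_Q·cos28° = 0 → T_Q = 0.867599·T_P.
ΣF_y = 0: T_P·sin40° + T_Q·sin28° = 65.
Substitute: T_P·(0.642788 + 0.867599·0.469472) = 65 → T_P = 61.8988 ≈ 61.90 lb.
Then T_Q = 0.867599 × 61.8988 = 53.70 lb.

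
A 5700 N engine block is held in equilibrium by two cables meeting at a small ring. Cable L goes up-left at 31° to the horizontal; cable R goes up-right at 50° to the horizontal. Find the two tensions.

T_L = 3710 N, T_R = 4947 N

ΣF_x = 0: −T_L·cos31° + T_R·cos50° = 0 → T_R = 1.33352·T_L.
ΣF_y = 0: T_L·sin31° + T_R·sin50° = 5700.
Substitute: T_L·(0.515038 + 1.33352·0.766044) = 5700 → T_L = 3709.55 ≈ 3710 N.
Then T_R = 1.33352 × 3709.55 = 4947 N.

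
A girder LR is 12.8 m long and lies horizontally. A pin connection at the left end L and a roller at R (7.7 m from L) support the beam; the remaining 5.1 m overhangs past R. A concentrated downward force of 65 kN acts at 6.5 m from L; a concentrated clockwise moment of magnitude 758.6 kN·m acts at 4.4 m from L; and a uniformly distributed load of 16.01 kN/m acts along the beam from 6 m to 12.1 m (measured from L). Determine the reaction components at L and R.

L_x = 0, L_y = -105.5 kN, R_y = 268.2 kN

Resultant of the distributed load: 16.01 × 6.1 = 97.661 kN at 9.05 m from L.
Taking moments about L: R_y·7.7 − 65·6.5 − 758.6 − (16.01·6.1)·9.05 = 0 → R_y = 2064.93205/7.7 = 268.173 ≈ 268.2 kN.
ΣF_y = 0: L_y + 268.173 − 65 − 16.01·6.1 = 0 → L_y = -105.5 kN.
ΣF_x = 0: no horizontal applied forces, so L_x = 0.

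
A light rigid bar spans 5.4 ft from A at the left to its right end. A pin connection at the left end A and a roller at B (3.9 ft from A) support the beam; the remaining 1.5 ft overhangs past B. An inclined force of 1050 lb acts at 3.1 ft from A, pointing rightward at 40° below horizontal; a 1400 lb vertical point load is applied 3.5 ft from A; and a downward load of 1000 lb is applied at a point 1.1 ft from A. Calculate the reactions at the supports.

Taking moments about A: B_y·3.9 − 1050·sin40°·3.1 − 1400·3.5 − 1000·1.1 = 0 → B_y = 8092.27/3.9 = 2074.94 ≈ 2075 lb.
ΣF_y = 0: A_y + 2074.94 − 1050·sin40° − 1400 − 1000 = 0 → A_y = 1000.0 lb.
ΣF_x = 0: A_x + 1050·cos40° = 0 → A_x = -804.3 lb.

A_x = -804.3 lb, A_y = 1000.0 lb, B_y = 2075 lb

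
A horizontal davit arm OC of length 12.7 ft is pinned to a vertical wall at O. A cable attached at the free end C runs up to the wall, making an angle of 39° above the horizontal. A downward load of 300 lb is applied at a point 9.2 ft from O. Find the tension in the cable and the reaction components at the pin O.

ΣM about O: T·sin39°·12.7 − 300·9.2 = 0 → T = 2760/(12.7·0.62932) = 345.33 ≈ 345.3 lb.
ΣF_x = 0: O_x − T·cos39° = 0 → O_x = 345.33 × 0.777146 = 268.4 lb.
ΣF_y = 0: O_y + T·sin39° − 300 = 0 → O_y = 300 − 345.33 × 0.62932 = 82.68 lb.

T = 345.3 lb, O_x = 268.4 lb, O_y = 82.68 lb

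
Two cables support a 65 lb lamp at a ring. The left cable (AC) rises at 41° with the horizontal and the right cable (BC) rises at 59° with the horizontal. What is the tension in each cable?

T_AC = 33.99 lb, T_BC = 49.81 lb

ΣF_x = 0: −T_AC·cos41° + T_BC·cos59° = 0 → T_BC = 1.46535·T_AC.
ΣF_y = 0: T_AC·sin41° + T_BC·sin59° = 65.
Substitute: T_AC·(0.656059 + 1.46535·0.857167) = 65 → T_AC = 33.9939 ≈ 33.99 lb.
Then T_BC = 1.46535 × 33.9939 = 49.81 lb.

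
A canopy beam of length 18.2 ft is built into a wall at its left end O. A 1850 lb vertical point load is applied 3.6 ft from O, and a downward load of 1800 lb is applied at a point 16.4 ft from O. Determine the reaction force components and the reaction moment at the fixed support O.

ΣF_x = 0: O_x = 0.
ΣF_y = 0: O_y − 1850 − 1800 = 0 → O_y = 3650 lb.
ΣM about O: M_O − 1850·3.6 − 1800·16.4 = 0 → M_O = 36180 lb·ft.

O_x = 0, O_y = 3650 lb, M_O = 36180 lb·ft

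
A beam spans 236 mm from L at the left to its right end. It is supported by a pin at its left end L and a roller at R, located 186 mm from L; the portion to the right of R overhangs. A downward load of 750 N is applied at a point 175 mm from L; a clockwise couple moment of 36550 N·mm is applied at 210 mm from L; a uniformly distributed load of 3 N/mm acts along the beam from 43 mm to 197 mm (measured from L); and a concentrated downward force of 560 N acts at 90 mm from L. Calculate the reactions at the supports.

Resultant of the distributed load: 3 × 154 = 462 N at 120 mm from L.
Taking moments about L: R_y·186 − 750·175 − 36550 − (3·154)·120 − 560·90 = 0 → R_y = 273640/186 = 1471.18 ≈ 1471 N.
ΣF_y = 0: L_y + 1471.18 − 750 − 3·154 − 560 = 0 → L_y = 300.8 N.
ΣF_x = 0: no horizontal applied forces, so L_x = 0.

L_x = 0, L_y = 300.8 N, R_y = 1471 N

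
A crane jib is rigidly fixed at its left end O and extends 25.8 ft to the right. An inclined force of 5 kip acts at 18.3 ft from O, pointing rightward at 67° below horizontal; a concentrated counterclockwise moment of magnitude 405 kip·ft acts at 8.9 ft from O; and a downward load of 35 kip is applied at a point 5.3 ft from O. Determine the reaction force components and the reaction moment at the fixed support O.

O_x = -1.954 kip, O_y = 39.60 kip, M_O = -135.3 kip·ft

ΣF_x = 0: O_x + 5·cos67° = 0 → O_x = -1.954 kip.
ΣF_y = 0: O_y − 5·sin67° − 35 = 0 → O_y = 39.60 kip.
ΣM about O: M_O − 5·sin67°·18.3 + 405 − 35·5.3 = 0 → M_O = -135.3 kip·ft.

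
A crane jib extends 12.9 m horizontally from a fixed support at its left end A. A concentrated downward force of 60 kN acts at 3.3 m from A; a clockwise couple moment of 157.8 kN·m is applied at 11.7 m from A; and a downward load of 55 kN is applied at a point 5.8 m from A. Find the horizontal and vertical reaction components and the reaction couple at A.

ΣF_x = 0: A_x = 0.
ΣF_y = 0: A_y − 60 − 55 = 0 → A_y = 115.0 kN.
ΣM about A: M_A − 60·3.3 − 157.8 − 55·5.8 = 0 → M_A = 674.8 kN·m.

A_x = 0, A_y = 115.0 kN, M_A = 674.8 kN·m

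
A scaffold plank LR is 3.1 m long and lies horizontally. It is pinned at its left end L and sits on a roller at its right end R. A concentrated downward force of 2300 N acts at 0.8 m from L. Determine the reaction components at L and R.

L_x = 0, L_y = 1706 N, R_y = 593.5 N

Moments about L: R_y·3.1 − 2300·0.8 = 0 → R_y = 1840/3.1 = 593.548 ≈ 593.5 N.
ΣF_y = 0: L_y + 593.548 − 2300 = 0 → L_y = 1706 N.
ΣF_x = 0: no horizontal applied forces, so L_x = 0.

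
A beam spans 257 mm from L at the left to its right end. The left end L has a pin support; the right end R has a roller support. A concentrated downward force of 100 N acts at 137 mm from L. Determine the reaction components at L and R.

L_x = 0, L_y = 46.69 N, R_y = 53.31 N

Taking moments about L: R_y·257 − 100·137 = 0 → R_y = 13700/257 = 53.3074 ≈ 53.31 N.
ΣF_y = 0: L_y + 53.3074 − 100 = 0 → L_y = 46.69 N.
ΣF_x = 0: no horizontal applied forces, so L_x = 0.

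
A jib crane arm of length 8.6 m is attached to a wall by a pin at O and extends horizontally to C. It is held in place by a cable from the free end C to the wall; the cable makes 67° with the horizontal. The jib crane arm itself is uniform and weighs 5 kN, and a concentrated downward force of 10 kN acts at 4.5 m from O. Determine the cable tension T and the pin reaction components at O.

ΣM about O: T·sin67°·8.6 − 5·4.3 − 10·4.5 = 0 → T = 66.5/(8.6·0.920505) = 8.40034 ≈ 8.400 kN.
ΣF_x = 0: O_x − T·cos67° = 0 → O_x = 8.40034 × 0.390731 = 3.282 kN.
ΣF_y = 0: O_y + T·sin67° − 5 − 10 = 0 → O_y = 15 − 8.40034 × 0.920505 = 7.267 kN.

T = 8.400 kN, O_x = 3.282 kN, O_y = 7.267 kN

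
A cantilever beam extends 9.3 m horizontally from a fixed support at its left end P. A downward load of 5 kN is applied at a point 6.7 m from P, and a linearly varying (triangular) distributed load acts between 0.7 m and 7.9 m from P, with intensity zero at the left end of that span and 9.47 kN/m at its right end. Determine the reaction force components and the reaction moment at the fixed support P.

P_x = 0, P_y = 39.09 kN, M_P = 221.0 kN·m

Resultant of the triangular load: ½ × 9.47 × 7.2 = 34.092 kN, acting at 5.5 m from P (one-third of the span from the peak).
ΣF_x = 0: P_x = 0.
ΣF_y = 0: P_y − 5 − ½·9.47·7.2 = 0 → P_y = 39.09 kN.
ΣM about P: M_P − 5·6.7 − (½·9.47·7.2)·5.5 = 0 → M_P = 221.0 kN·m.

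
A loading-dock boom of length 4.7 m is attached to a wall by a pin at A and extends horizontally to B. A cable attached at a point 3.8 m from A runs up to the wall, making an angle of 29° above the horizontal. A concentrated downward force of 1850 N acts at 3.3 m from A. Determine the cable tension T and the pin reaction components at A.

ΣM about A: T·sin29°·3.8 − 1850·3.3 = 0 → T = 6105/(3.8·0.48481) = 3313.83 ≈ 3314 N.
ΣF_x = 0: A_x − T·cos29° = 0 → A_x = 3313.83 × 0.87462 = 2898 N.
ΣF_y = 0: A_y + T·sin29° − 1850 = 0 → A_y = 1850 − 3313.83 × 0.48481 = 243.4 N.

T = 3314 N, A_x = 2898 N, A_y = 243.4 N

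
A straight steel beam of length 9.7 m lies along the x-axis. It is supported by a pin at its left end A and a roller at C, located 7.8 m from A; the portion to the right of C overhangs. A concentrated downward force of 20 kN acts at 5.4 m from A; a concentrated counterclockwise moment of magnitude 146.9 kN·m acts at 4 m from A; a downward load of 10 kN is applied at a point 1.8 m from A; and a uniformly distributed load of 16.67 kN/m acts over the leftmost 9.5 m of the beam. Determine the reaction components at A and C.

Resultant of the distributed load: 16.67 × 9.5 = 158.365 kN at 4.75 m from A.
Moments about A: C_y·7.8 − 20·5.4 + 146.9 − 10·1.8 − (16.67·9.5)·4.75 = 0 → C_y = 731.33375/7.8 = 93.7607 ≈ 93.76 kN.
ΣF_y = 0: A_y + 93.7607 − 20 − 10 − 16.67·9.5 = 0 → A_y = 94.60 kN.
ΣF_x = 0: no horizontal applied forces, so A_x = 0.

A_x = 0, A_y = 94.60 kN, C_y = 93.76 kN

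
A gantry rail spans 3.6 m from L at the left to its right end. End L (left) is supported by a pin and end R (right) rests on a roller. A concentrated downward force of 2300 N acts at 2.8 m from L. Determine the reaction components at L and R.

Taking moments about L: R_y·3.6 − 2300·2.8 = 0 → R_y = 6440/3.6 = 1788.89 ≈ 1789 N.
ΣF_y = 0: L_y + 1788.89 − 2300 = 0 → L_y = 511.1 N.
ΣF_x = 0: no horizontal applied forces, so L_x = 0.

L_x = 0, L_y = 511.1 N, R_y = 1789 N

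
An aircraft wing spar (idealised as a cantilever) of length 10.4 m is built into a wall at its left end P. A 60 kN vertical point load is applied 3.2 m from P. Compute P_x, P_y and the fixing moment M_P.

ΣF_x = 0: P_x = 0.
ΣF_y = 0: P_y − 60 = 0 → P_y = 60.00 kN.
ΣM about P: M_P − 60·3.2 = 0 → M_P = 192.0 kN·m.

P_x = 0, P_y = 60.00 kN, M_P = 192.0 kN·m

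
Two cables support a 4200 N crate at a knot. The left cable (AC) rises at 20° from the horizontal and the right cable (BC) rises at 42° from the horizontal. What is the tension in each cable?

T_AC = 3535 N, T_BC = 4470 N

ΣF_x = 0: −T_AC·cos20° + T_BC·cos42° = 0 → T_BC = 1.26448·T_AC.
ΣF_y = 0: T_AC·sin20° + T_BC·sin42° = 4200.
Substitute: T_AC·(0.34202 + 1.26448·0.669131) = 4200 → T_AC = 3534.99 ≈ 3535 N.
Then T_BC = 1.26448 × 3534.99 = 4470 N.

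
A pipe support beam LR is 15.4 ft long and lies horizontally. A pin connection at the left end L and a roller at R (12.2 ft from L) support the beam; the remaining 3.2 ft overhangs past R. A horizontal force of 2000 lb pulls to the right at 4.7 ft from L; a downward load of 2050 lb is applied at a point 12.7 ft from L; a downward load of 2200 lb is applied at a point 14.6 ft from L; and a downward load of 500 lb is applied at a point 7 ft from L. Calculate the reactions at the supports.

Taking moments about L: R_y·12.2 − 2050·12.7 − 2200·14.6 − 500·7 = 0 → R_y = 61655/12.2 = 5053.69 ≈ 5054 lb.
ΣF_y = 0: L_y + 5053.69 − 2050 − 2200 − 500 = 0 → L_y = -303.7 lb.
ΣF_x = 0: L_x + 2000 = 0 → L_x = -2000 lb.

L_x = -2000 lb, L_y = -303.7 lb, R_y = 5054 lb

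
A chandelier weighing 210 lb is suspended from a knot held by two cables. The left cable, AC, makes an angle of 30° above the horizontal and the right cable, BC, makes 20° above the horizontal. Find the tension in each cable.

ΣF_x = 0: −T_AC·cos30° + T_BC·cos20° = 0 → T_BC = 0.921605·T_AC.
ΣF_y = 0: T_AC·sin30° + T_BC·sin20° = 210.
Substitute: T_AC·(0.5 + 0.921605·0.34202) = 210 → T_AC = 257.603 ≈ 257.6 lb.
Then T_BC = 0.921605 × 257.603 = 237.4 lb.

T_AC = 257.6 lb, T_BC = 237.4 lb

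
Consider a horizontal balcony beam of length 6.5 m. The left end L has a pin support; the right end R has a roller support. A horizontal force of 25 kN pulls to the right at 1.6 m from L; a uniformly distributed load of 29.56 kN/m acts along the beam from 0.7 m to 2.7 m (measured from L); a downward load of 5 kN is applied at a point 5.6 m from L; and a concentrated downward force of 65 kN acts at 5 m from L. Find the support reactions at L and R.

Resultant of the distributed load: 29.56 × 2 = 59.12 kN at 1.7 m from L.
ΣM about L: R_y·6.5 − (29.56·2)·1.7 − 5·5.6 − 65·5 = 0 → R_y = 453.504/6.5 = 69.7698 ≈ 69.77 kN.
ΣF_y = 0: L_y + 69.7698 − 29.56·2 − 5 − 65 = 0 → L_y = 59.35 kN.
ΣF_x = 0: L_x + 25 = 0 → L_x = -25.00 kN.

L_x = -25.00 kN, L_y = 59.35 kN, R_y = 69.77 kN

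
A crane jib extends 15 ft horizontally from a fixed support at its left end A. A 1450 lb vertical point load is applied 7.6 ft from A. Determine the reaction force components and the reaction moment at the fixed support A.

A_x = 0, A_y = 1450 lb, M_A = 11020 lb·ft

ΣF_x = 0: A_x = 0.
ΣF_y = 0: A_y − 1450 = 0 → A_y = 1450 lb.
ΣM about A: M_A − 1450·7.6 = 0 → M_A = 11020 lb·ft.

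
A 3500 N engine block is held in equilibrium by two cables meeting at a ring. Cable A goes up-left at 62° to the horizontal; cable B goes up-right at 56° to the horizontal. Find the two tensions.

T_A = 2217 N, T_B = 1861 N

ΣF_x = 0: −T_A·cos62° + T_B·cos56° = 0 → T_B = 0.839552·T_A.
ΣF_y = 0: T_A·sin62° + T_B·sin56° = 3500.
Substitute: T_A·(0.882948 + 0.839552·0.829038) = 3500 → T_A = 2216.64 ≈ 2217 N.
Then T_B = 0.839552 × 2216.64 = 1861 N.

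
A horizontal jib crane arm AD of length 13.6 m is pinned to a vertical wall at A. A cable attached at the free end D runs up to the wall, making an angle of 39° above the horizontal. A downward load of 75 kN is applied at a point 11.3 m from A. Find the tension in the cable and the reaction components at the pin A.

ΣM about A: T·sin39°·13.6 − 75·11.3 = 0 → T = 847.5/(13.6·0.62932) = 99.0214 ≈ 99.02 kN.
ΣF_x = 0: A_x − T·cos39° = 0 → A_x = 99.0214 × 0.777146 = 76.95 kN.
ΣF_y = 0: A_y + T·sin39° − 75 = 0 → A_y = 75 − 99.0214 × 0.62932 = 12.68 kN.

T = 99.02 kN, A_x = 76.95 kN, A_y = 12.68 kN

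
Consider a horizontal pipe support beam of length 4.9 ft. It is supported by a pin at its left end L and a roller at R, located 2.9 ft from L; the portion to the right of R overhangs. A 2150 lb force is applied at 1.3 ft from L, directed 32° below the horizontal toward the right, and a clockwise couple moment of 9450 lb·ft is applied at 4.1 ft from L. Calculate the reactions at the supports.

L_x = -1823 lb, L_y = -2630 lb, R_y = 3769 lb

ΣM about L: R_y·2.9 − 2150·sin32°·1.3 − 9450 = 0 → R_y = 10931.1/2.9 = 3769.34 ≈ 3769 lb.
ΣF_y = 0: L_y + 3769.34 − 2150·sin32° = 0 → L_y = -2630 lb.
ΣF_x = 0: L_x + 2150·cos32° = 0 → L_x = -1823 lb.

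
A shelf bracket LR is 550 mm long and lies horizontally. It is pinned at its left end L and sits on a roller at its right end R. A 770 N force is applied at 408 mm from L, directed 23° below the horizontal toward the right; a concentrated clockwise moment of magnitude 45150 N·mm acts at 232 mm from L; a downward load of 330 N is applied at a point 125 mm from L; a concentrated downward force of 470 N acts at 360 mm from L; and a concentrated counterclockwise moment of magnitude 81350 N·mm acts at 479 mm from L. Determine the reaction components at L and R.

L_x = -708.8 N, L_y = 560.9 N, R_y = 540.0 N

Moments about L: R_y·550 − 770·sin23°·408 − 45150 − 330·125 − 470·360 + 81350 = 0 → R_y = 297002/550 = 540.004 ≈ 540.0 N.
ΣF_y = 0: L_y + 540.004 − 770·sin23° − 330 − 470 = 0 → L_y = 560.9 N.
ΣF_x = 0: L_x + 770·cos23° = 0 → L_x = -708.8 N.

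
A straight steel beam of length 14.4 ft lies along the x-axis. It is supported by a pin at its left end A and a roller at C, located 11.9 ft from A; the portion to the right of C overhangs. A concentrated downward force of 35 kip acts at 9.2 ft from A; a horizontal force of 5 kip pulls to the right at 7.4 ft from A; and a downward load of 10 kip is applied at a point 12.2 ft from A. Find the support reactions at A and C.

Moments about A: C_y·11.9 − 35·9.2 − 10·12.2 = 0 → C_y = 444/11.9 = 37.3109 ≈ 37.31 kip.
ΣF_y = 0: A_y + 37.3109 − 35 − 10 = 0 → A_y = 7.689 kip.
ΣF_x = 0: A_x + 5 = 0 → A_x = -5.000 kip.

A_x = -5.000 kip, A_y = 7.689 kip, C_y = 37.31 kip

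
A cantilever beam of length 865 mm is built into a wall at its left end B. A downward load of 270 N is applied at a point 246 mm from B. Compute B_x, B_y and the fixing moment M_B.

B_x = 0, B_y = 270.0 N, M_B = 66420 N·mm

ΣF_x = 0: B_x = 0.
ΣF_y = 0: B_y − 270 = 0 → B_y = 270.0 N.
ΣM about B: M_B − 270·246 = 0 → M_B = 66420 N·mm.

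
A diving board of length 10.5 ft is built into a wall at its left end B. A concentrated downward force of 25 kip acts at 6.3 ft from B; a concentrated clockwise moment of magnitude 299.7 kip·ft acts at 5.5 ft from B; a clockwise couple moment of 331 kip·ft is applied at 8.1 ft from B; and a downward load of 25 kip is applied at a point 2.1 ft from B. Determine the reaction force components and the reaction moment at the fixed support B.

ΣF_x = 0: B_x = 0.
ΣF_y = 0: B_y − 25 − 25 = 0 → B_y = 50.00 kip.
ΣM about B: M_B − 25·6.3 − 299.7 − 331 − 25·2.1 = 0 → M_B = 840.7 kip·ft.

B_x = 0, B_y = 50.00 kip, M_B = 840.7 kip·ft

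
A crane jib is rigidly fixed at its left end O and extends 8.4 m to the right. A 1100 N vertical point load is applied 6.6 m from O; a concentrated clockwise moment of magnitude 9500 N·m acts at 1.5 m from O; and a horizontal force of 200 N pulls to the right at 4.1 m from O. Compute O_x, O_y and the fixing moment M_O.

O_x = -200.0 N, O_y = 1100 N, M_O = 16760 N·m

ΣF_x = 0: O_x + 200 = 0 → O_x = -200.0 N.
ΣF_y = 0: O_y − 1100 = 0 → O_y = 1100 N.
ΣM about O: M_O − 1100·6.6 − 9500 = 0 → M_O = 16760 N·m.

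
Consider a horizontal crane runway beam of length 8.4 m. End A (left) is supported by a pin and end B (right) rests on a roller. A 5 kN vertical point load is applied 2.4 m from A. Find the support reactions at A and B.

A_x = 0, A_y = 3.571 kN, B_y = 1.429 kN

Taking moments about A: B_y·8.4 − 5·2.4 = 0 → B_y = 12/8.4 = 1.42857 ≈ 1.429 kN.
ΣF_y = 0: A_y + 1.42857 − 5 = 0 → A_y = 3.571 kN.
ΣF_x = 0: no horizontal applied forces, so A_x = 0.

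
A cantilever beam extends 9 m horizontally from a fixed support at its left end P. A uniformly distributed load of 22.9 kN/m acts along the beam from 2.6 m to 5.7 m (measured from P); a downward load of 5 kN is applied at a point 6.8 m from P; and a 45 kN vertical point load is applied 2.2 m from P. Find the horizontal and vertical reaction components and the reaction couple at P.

Resultant of the distributed load: 22.9 × 3.1 = 70.99 kN at 4.15 m from P.
ΣF_x = 0: P_x = 0.
ΣF_y = 0: P_y − 22.9·3.1 − 5 − 45 = 0 → P_y = 121.0 kN.
ΣM about P: M_P − (22.9·3.1)·4.15 − 5·6.8 − 45·2.2 = 0 → M_P = 427.6 kN·m.

P_x = 0, P_y = 121.0 kN, M_P = 427.6 kN·m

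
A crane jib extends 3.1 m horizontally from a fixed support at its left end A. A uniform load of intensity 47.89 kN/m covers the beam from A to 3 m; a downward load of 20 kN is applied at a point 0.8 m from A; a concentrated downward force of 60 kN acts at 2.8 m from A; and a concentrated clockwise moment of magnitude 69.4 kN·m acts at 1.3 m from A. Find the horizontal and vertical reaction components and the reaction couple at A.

A_x = 0, A_y = 223.7 kN, M_A = 468.9 kN·m

Resultant of the distributed load: 47.89 × 3 = 143.67 kN at 1.5 m from A.
ΣF_x = 0: A_x = 0.
ΣF_y = 0: A_y − 47.89·3 − 20 − 60 = 0 → A_y = 223.7 kN.
ΣM about A: M_A − (47.89·3)·1.5 − 20·0.8 − 60·2.8 − 69.4 = 0 → M_A = 468.9 kN·m.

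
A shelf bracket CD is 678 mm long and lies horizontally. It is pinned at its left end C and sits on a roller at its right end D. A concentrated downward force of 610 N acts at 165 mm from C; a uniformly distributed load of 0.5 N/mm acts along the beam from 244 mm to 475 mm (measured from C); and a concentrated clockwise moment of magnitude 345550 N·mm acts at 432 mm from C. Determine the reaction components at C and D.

Resultant of the distributed load: 0.5 × 231 = 115.5 N at 359.5 mm from C.
ΣM about C: D_y·678 − 610·165 − (0.5·231)·359.5 − 345550 = 0 → D_y = 487722.25/678 = 719.354 ≈ 719.4 N.
ΣF_y = 0: C_y + 719.354 − 610 − 0.5·231 = 0 → C_y = 6.146 N.
ΣF_x = 0: no horizontal applied forces, so C_x = 0.

C_x = 0, C_y = 6.146 N, D_y = 719.4 N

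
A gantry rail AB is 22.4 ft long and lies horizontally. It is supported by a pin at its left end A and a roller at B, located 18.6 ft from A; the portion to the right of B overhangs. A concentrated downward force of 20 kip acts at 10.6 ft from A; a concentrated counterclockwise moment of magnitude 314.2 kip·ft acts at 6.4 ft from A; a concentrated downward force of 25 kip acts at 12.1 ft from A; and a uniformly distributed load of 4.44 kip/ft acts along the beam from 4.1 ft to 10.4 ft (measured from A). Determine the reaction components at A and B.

Resultant of the distributed load: 4.44 × 6.3 = 27.972 kip at 7.25 ft from A.
Taking moments about A: B_y·18.6 − 20·10.6 + 314.2 − 25·12.1 − (4.44·6.3)·7.25 = 0 → B_y = 403.097/18.6 = 21.6719 ≈ 21.67 kip.
ΣF_y = 0: A_y + 21.6719 − 20 − 25 − 4.44·6.3 = 0 → A_y = 51.30 kip.
ΣF_x = 0: no horizontal applied forces, so A_x = 0.

A_x = 0, A_y = 51.30 kip, B_y = 21.67 kip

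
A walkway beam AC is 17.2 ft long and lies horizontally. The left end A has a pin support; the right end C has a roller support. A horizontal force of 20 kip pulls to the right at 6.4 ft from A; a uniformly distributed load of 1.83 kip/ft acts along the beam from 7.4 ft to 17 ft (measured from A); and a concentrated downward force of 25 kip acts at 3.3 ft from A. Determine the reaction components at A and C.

A_x = -20.00 kip, A_y = 25.31 kip, C_y = 17.26 kip

Resultant of the distributed load: 1.83 × 9.6 = 17.568 kip at 12.2 ft from A.
ΣM about A: C_y·17.2 − (1.83·9.6)·12.2 − 25·3.3 = 0 → C_y = 296.8296/17.2 = 17.2575 ≈ 17.26 kip.
ΣF_y = 0: A_y + 17.2575 − 1.83·9.6 − 25 = 0 → A_y = 25.31 kip.
ΣF_x = 0: A_x + 20 = 0 → A_x = -20.00 kip.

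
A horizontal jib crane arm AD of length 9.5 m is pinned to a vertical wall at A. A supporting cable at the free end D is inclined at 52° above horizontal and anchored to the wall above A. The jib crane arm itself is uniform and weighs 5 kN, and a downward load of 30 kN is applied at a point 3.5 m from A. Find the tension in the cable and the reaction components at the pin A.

T = 17.20 kN, A_x = 10.59 kN, A_y = 21.45 kN

ΣM about A: T·sin52°·9.5 − 5·4.75 − 30·3.5 = 0 → T = 128.75/(9.5·0.788011) = 17.1985 ≈ 17.20 kN.
ΣF_x = 0: A_x − T·cos52° = 0 → A_x = 17.1985 × 0.615661 = 10.59 kN.
ΣF_y = 0: A_y + T·sin52° − 5 − 30 = 0 → A_y = 35 − 17.1985 × 0.788011 = 21.45 kN.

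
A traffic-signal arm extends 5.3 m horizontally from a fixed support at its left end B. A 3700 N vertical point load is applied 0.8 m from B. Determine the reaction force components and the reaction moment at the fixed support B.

ΣF_x = 0: B_x = 0.
ΣF_y = 0: B_y − 3700 = 0 → B_y = 3700 N.
ΣM about B: M_B − 3700·0.8 = 0 → M_B = 2960 N·m.

B_x = 0, B_y = 3700 N, M_B = 2960 N·m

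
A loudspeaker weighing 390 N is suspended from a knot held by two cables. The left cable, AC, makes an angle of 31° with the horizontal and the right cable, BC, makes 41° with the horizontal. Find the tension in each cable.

T_AC = 309.5 N, T_BC = 351.5 N

ΣF_x = 0: −T_AC·cos31° + T_BC·cos41° = 0 → T_BC = 1.13576·T_AC.
ΣF_y = 0: T_AC·sin31° + T_BC·sin41° = 390.
Substitute: T_AC·(0.515038 + 1.13576·0.656059) = 390 → T_AC = 309.484 ≈ 309.5 N.
Then T_BC = 1.13576 × 309.484 = 351.5 N.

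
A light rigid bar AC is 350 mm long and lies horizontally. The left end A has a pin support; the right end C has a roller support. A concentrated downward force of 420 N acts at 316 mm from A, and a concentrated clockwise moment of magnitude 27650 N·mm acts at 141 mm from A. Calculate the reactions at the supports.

ΣM about A: C_y·350 − 420·316 − 27650 = 0 → C_y = 160370/350 = 458.2 N.
ΣF_y = 0: A_y + 458.2 − 420 = 0 → A_y = -38.20 N.
ΣF_x = 0: no horizontal applied forces, so A_x = 0.

A_x = 0, A_y = -38.20 N, C_y = 458.2 N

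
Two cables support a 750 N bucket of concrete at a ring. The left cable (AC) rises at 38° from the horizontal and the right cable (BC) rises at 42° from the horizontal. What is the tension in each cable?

T_AC = 566.0 N, T_BC = 600.1 N

ΣF_x = 0: −T_AC·cos38° + T_BC·cos42° = 0 → T_BC = 1.06037·T_AC.
ΣF_y = 0: T_AC·sin38° + T_BC·sin42° = 750.
Substitute: T_AC·(0.615661 + 1.06037·0.669131) = 750 → T_AC = 565.958 ≈ 566.0 N.
Then T_BC = 1.06037 × 565.958 = 600.1 N.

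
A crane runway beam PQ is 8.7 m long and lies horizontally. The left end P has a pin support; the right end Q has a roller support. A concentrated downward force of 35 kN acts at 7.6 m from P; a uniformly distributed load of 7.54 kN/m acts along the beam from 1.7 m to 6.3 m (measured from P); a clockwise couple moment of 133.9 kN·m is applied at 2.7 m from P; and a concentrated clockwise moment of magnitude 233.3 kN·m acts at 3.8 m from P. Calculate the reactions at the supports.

Resultant of the distributed load: 7.54 × 4.6 = 34.684 kN at 4 m from P.
Moments about P: Q_y·8.7 − 35·7.6 − (7.54·4.6)·4 − 133.9 − 233.3 = 0 → Q_y = 771.936/8.7 = 88.7283 ≈ 88.73 kN.
ΣF_y = 0: P_y + 88.7283 − 35 − 7.54·4.6 = 0 → P_y = -19.04 kN.
ΣF_x = 0: no horizontal applied forces, so P_x = 0.

P_x = 0, P_y = -19.04 kN, Q_y = 88.73 kN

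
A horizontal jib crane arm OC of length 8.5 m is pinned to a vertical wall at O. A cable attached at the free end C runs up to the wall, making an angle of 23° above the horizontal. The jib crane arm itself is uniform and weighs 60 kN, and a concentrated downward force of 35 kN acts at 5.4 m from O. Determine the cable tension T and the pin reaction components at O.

ΣM about O: T·sin23°·8.5 − 60·4.25 − 35·5.4 = 0 → T = 444/(8.5·0.390731) = 133.686 ≈ 133.7 kN.
ΣF_x = 0: O_x − T·cos23° = 0 → O_x = 133.686 × 0.920505 = 123.1 kN.
ΣF_y = 0: O_y + T·sin23° − 60 − 35 = 0 → O_y = 95 − 133.686 × 0.390731 = 42.76 kN.

T = 133.7 kN, O_x = 123.1 kN, O_y = 42.76 kN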